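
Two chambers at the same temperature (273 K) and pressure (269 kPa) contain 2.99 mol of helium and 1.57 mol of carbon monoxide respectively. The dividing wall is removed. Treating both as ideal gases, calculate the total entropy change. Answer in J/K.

ΔS_mix = 24.4 J/K

Mole fractions: x_A = 2.99/4.56 = 0.656, x_B = 0.344.
ΔS_mix = −R(n_A ln x_A + n_B ln x_B) = −8.314 × (2.99 ln 0.656 + 1.57 ln 0.344) = 24.4 J/K.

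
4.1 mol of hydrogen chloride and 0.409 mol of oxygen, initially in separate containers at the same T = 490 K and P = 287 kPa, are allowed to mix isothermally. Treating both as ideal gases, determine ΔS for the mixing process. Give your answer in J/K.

Mole fractions: x_A = 4.1/4.51 = 0.909, x_B = 0.0907.
ΔS_mix = −R(n_A ln x_A + n_B ln x_B) = −8.314 × (4.1 ln 0.909 + 0.409 ln 0.0907) = 11.4 J/K.

ΔS_mix = 11.4 J/K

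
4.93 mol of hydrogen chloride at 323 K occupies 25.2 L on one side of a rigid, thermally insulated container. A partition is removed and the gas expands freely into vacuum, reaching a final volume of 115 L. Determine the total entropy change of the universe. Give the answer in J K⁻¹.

For an ideal gas in free expansion Q = 0 and W = 0, so T is unchanged.
Entropy is a state function; using a reversible isothermal path, ΔS_gas = nR ln(V₂/V₁) = 4.93 × 8.314 × ln(115/25.2) = 62.2 J/K.
The insulated surroundings exchange no heat, so ΔS_surr = 0 and ΔS_universe = ΔS_gas.

ΔS_universe = 62.2 J/K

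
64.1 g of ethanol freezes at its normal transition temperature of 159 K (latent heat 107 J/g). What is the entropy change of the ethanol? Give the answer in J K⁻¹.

Heat released by the substance: Q = −mL = −64.1 × 107 = −6858.7 J.
At constant T, ΔS = Q_rev/T = −6858.7 / 159 = -43.1 J/K.

ΔS = -43.1 J/K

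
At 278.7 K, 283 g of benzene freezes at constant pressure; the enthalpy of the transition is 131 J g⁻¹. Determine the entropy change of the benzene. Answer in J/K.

Heat released by the substance: Q = −mL = −283 × 131 = −37073 J.
At constant T, ΔS = Q_rev/T = −37073 / 278.7 = -133 J/K.

ΔS = -133 J/K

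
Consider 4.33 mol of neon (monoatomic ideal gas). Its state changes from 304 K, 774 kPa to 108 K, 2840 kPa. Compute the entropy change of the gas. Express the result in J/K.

ΔS = -140 J/K

ΔS = nC_p ln(T₂/T₁) − nR ln(P₂/P₁), with C_p = 5R/2 = 20.79 J mol⁻¹ K⁻¹ for a monoatomic ideal gas.
ΔS = 4.33 × [20.79 × ln(108/304) − 8.314 × ln(2840/774)] = -140 J/K.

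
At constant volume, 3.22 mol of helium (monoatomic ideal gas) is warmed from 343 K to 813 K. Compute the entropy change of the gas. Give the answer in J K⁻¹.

ΔS = 34.7 J/K

At constant volume, ΔS = nC_V ln(T₂/T₁) with C_V = 3R/2 = 12.47 J mol⁻¹ K⁻¹.
ΔS = 3.22 × 12.47 × ln(813/343) = 34.7 J/K.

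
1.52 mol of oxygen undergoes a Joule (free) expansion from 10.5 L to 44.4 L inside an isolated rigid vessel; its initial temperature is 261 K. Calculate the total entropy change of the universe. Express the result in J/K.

No heat is exchanged and no work is done, so the ideal-gas temperature stays constant.
Entropy is a state function; using a reversible isothermal path, ΔS_gas = nR ln(V₂/V₁) = 1.52 × 8.314 × ln(44.4/10.5) = 18.2 J/K.
The insulated surroundings exchange no heat, so ΔS_surr = 0 and ΔS_universe = ΔS_gas.

ΔS_universe = 18.2 J/K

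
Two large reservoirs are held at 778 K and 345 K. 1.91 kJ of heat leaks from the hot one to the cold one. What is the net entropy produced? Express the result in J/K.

ΔS_hot = −Q/T_H = −1910/778 = -2.455 J/K and ΔS_cold = +Q/T_C = 1910/345 = 5.536 J/K.
ΔS_total = -2.455 + 5.536 = 3.08 J/K, positive as the second law requires.

ΔS_total = 3.08 J/K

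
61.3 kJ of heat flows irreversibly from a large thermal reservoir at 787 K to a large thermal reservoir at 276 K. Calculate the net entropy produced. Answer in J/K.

ΔS_hot = −Q/T_H = −61300/787 = -77.89 J/K and ΔS_cold = +Q/T_C = 61300/276 = 222.1 J/K.
ΔS_total = -77.89 + 222.1 = 144 J/K, positive as the second law requires.

ΔS_total = 144 J/K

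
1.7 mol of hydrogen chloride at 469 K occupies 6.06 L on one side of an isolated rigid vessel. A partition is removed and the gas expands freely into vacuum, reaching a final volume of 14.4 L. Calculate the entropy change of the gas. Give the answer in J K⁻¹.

For an ideal gas in free expansion Q = 0 and W = 0, so T is unchanged.
Entropy is a state function; using a reversible isothermal path, ΔS_gas = nR ln(V₂/V₁) = 1.7 × 8.314 × ln(14.4/6.06) = 12.2 J/K.

ΔS_gas = 12.2 J/K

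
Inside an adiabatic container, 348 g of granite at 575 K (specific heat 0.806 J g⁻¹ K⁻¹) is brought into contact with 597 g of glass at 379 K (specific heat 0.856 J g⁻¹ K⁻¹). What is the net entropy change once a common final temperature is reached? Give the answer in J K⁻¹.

ΔS_total = 16.3 J/K

Energy balance: T_f = (m₁c₁T₁ + m₂c₂T₂)/(m₁c₁ + m₂c₂) = 448.46 K.
ΔS₁ = m₁c₁ ln(T_f/T₁) = 280.488 × ln(448.46/575) = -69.72 J/K.
ΔS₂ = m₂c₂ ln(T_f/T₂) = 511.032 × ln(448.46/379) = 85.99 J/K.
ΔS_total = -69.72 + 85.99 = 16.3 J/K.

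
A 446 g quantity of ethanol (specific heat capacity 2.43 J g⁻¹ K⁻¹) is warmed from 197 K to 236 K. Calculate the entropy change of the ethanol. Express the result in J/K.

ΔS = ∫dQ_rev/T = m c ln(T₂/T₁) = 446 × 2.43 × ln(236/197) = 196 J/K.

ΔS = 196 J/K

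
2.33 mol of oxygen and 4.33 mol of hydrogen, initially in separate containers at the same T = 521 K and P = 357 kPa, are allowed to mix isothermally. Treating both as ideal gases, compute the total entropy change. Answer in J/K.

Mole fractions: x_A = 2.33/6.66 = 0.35, x_B = 0.65.
ΔS_mix = −R(n_A ln x_A + n_B ln x_B) = −8.314 × (2.33 ln 0.35 + 4.33 ln 0.65) = 35.8 J/K.

ΔS_mix = 35.8 J/K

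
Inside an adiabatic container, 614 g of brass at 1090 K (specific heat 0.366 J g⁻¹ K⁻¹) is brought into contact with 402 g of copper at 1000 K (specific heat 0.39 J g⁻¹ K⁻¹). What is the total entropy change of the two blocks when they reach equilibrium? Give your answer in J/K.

ΔS_total = 0.341 J/K

Energy balance: T_f = (m₁c₁T₁ + m₂c₂T₂)/(m₁c₁ + m₂c₂) = 1053 K.
ΔS₁ = m₁c₁ ln(T_f/T₁) = 224.724 × ln(1053/1090) = -7.758 J/K.
ΔS₂ = m₂c₂ ln(T_f/T₂) = 156.78 × ln(1053/1000) = 8.099 J/K.
ΔS_total = -7.758 + 8.099 = 0.341 J/K.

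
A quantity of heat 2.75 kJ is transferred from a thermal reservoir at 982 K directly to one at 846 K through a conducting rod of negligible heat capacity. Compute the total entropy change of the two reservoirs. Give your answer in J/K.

ΔS_total = 0.45 J/K

ΔS_hot = −Q/T_H = −2750/982 = -2.8004 J/K and ΔS_cold = +Q/T_C = 2750/846 = 3.2506 J/K.
ΔS_total = -2.8004 + 3.2506 = 0.45 J/K, positive as the second law requires.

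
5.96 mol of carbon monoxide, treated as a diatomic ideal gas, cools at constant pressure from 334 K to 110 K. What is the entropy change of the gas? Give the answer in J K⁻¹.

ΔS = -193 J/K

At constant pressure, ΔS = nC_p ln(T₂/T₁) with C_p = 7R/2 = 29.1 J mol⁻¹ K⁻¹.
ΔS = 5.96 × 29.1 × ln(110/334) = -193 J/K.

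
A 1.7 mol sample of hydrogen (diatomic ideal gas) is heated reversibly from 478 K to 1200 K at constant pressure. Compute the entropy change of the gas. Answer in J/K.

ΔS = 45.5 J/K

At constant pressure, ΔS = nC_p ln(T₂/T₁) with C_p = 7R/2 = 29.1 J mol⁻¹ K⁻¹.
ΔS = 1.7 × 29.1 × ln(1200/478) = 45.5 J/K.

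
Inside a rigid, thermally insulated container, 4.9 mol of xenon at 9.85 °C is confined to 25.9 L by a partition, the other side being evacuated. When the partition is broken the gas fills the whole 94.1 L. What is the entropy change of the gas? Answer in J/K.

For an ideal gas in free expansion Q = 0 and W = 0, so T is unchanged.
Entropy is a state function; using a reversible isothermal path, ΔS_gas = nR ln(V₂/V₁) = 4.9 × 8.314 × ln(94.1/25.9) = 52.6 J/K.

ΔS_gas = 52.6 J/K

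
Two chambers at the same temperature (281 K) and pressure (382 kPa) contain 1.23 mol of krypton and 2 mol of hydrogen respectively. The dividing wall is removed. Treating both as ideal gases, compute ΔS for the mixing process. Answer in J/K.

ΔS_mix = 17.8 J/K

Mole fractions: x_A = 1.23/3.23 = 0.381, x_B = 0.619.
ΔS_mix = −R(n_A ln x_A + n_B ln x_B) = −8.314 × (1.23 ln 0.381 + 2 ln 0.619) = 17.8 J/K.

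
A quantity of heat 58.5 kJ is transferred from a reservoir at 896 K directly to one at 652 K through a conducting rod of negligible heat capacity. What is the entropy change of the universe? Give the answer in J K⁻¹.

ΔS_hot = −Q/T_H = −58500/896 = -65.29 J/K and ΔS_cold = +Q/T_C = 58500/652 = 89.72 J/K.
ΔS_total = -65.29 + 89.72 = 24.4 J/K, positive as the second law requires.

ΔS_total = 24.4 J/K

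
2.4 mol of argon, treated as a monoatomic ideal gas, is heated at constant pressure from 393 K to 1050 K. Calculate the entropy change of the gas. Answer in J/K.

ΔS = 49 J/K

At constant pressure, ΔS = nC_p ln(T₂/T₁) with C_p = 5R/2 = 20.79 J mol⁻¹ K⁻¹.
ΔS = 2.4 × 20.79 × ln(1050/393) = 49 J/K.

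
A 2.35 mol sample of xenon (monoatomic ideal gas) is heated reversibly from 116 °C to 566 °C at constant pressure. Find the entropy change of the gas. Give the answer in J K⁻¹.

ΔS = 37.5 J/K

In kelvin: T₁ = 389.15 K, T₂ = 839.15 K. At constant pressure, ΔS = nC_p ln(T₂/T₁) with C_p = 5R/2 = 20.79 J mol⁻¹ K⁻¹.
ΔS = 2.35 × 20.79 × ln(839.15/389.15) = 37.5 J/K.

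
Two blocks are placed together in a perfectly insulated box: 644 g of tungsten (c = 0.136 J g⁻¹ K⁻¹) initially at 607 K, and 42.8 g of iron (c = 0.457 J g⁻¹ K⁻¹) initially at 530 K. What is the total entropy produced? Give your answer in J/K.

Energy balance: T_f = (m₁c₁T₁ + m₂c₂T₂)/(m₁c₁ + m₂c₂) = 592.94 K.
ΔS₁ = m₁c₁ ln(T_f/T₁) = 87.584 × ln(592.94/607) = -2.052 J/K.
ΔS₂ = m₂c₂ ln(T_f/T₂) = 19.5596 × ln(592.94/530) = 2.195 J/K.
ΔS_total = -2.052 + 2.195 = 0.143 J/K.

ΔS_total = 0.143 J/K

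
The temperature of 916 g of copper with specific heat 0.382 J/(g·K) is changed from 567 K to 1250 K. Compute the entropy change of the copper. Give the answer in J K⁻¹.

ΔS = ∫dQ_rev/T = m c ln(T₂/T₁) = 916 × 0.382 × ln(1250/567) = 277 J/K.

ΔS = 277 J/K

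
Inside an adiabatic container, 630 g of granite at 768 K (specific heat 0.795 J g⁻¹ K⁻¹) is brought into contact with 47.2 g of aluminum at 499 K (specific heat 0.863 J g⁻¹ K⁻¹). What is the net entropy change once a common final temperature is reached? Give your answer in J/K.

Energy balance: T_f = (m₁c₁T₁ + m₂c₂T₂)/(m₁c₁ + m₂c₂) = 747.77 K.
ΔS₁ = m₁c₁ ln(T_f/T₁) = 500.85 × ln(747.77/768) = -13.371 J/K.
ΔS₂ = m₂c₂ ln(T_f/T₂) = 40.7336 × ln(747.77/499) = 16.476 J/K.
ΔS_total = -13.371 + 16.476 = 3.1 J/K.

ΔS_total = 3.1 J/K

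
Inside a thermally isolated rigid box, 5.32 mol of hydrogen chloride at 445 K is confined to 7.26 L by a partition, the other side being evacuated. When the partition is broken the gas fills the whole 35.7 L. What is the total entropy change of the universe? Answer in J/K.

No heat is exchanged and no work is done, so the ideal-gas temperature stays constant.
Entropy is a state function; using a reversible isothermal path, ΔS_gas = nR ln(V₂/V₁) = 5.32 × 8.314 × ln(35.7/7.26) = 70.4 J/K.
The insulated surroundings exchange no heat, so ΔS_surr = 0 and ΔS_universe = ΔS_gas.

ΔS_universe = 70.4 J/K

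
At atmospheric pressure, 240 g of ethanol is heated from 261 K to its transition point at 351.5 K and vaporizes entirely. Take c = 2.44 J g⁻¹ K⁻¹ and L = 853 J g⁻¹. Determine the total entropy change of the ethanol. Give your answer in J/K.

ΔS = 757 J/K

Warming step: ΔS₁ = m c ln(T_tr/T_i) = 240 × 2.44 × ln(351.5/261) = 174.3 J/K.
Phase change: ΔS₂ = +mL/T_tr = 240 × 853 / 351.5 = 582.4 J/K.
ΔS_total = (174.3) + (582.4) = 757 J/K.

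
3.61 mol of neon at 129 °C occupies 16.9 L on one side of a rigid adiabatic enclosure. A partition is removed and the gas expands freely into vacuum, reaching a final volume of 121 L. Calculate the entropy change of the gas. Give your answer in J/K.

For an ideal gas in free expansion Q = 0 and W = 0, so T is unchanged.
Entropy is a state function; using a reversible isothermal path, ΔS_gas = nR ln(V₂/V₁) = 3.61 × 8.314 × ln(121/16.9) = 59.1 J/K.

ΔS_gas = 59.1 J/K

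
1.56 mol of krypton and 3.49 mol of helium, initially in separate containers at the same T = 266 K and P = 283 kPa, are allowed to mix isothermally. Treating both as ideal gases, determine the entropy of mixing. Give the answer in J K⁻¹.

Mole fractions: x_A = 1.56/5.05 = 0.309, x_B = 0.691.
ΔS_mix = −R(n_A ln x_A + n_B ln x_B) = −8.314 × (1.56 ln 0.309 + 3.49 ln 0.691) = 26 J/K.

ΔS_mix = 26 J/K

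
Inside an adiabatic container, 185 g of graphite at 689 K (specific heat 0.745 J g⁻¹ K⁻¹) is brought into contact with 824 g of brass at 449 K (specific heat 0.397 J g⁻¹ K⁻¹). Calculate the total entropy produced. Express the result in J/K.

ΔS_total = 9.37 J/K

Energy balance: T_f = (m₁c₁T₁ + m₂c₂T₂)/(m₁c₁ + m₂c₂) = 520.14 K.
ΔS₁ = m₁c₁ ln(T_f/T₁) = 137.825 × ln(520.14/689) = -38.748 J/K.
ΔS₂ = m₂c₂ ln(T_f/T₂) = 327.128 × ln(520.14/449) = 48.114 J/K.
ΔS_total = -38.748 + 48.114 = 9.37 J/K.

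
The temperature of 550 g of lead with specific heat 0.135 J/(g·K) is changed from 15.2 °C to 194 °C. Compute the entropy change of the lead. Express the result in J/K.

In kelvin: T₁ = 288.35 K, T₂ = 467.15 K. ΔS = ∫dQ_rev/T = m c ln(T₂/T₁) = 550 × 0.135 × ln(467.15/288.35) = 35.8 J/K.

ΔS = 35.8 J/K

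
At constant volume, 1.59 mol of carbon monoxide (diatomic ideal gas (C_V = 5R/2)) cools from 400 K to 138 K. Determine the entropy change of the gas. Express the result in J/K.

At constant volume, ΔS = nC_V ln(T₂/T₁) with C_V = 5R/2 = 20.79 J mol⁻¹ K⁻¹.
ΔS = 1.59 × 20.79 × ln(138/400) = -35.2 J/K.

ΔS = -35.2 J/K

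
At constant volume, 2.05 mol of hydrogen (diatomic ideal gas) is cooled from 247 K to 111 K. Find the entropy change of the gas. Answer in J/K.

At constant volume, ΔS = nC_V ln(T₂/T₁) with C_V = 5R/2 = 20.79 J mol⁻¹ K⁻¹.
ΔS = 2.05 × 20.79 × ln(111/247) = -34.1 J/K.

ΔS = -34.1 J/K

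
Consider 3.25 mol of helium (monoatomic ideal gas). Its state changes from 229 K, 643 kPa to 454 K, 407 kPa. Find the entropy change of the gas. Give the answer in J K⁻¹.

ΔS = 58.6 J/K

ΔS = nC_p ln(T₂/T₁) − nR ln(P₂/P₁), with C_p = 5R/2 = 20.79 J mol⁻¹ K⁻¹ for a monoatomic ideal gas.
ΔS = 3.25 × [20.79 × ln(454/229) − 8.314 × ln(407/643)] = 58.6 J/K.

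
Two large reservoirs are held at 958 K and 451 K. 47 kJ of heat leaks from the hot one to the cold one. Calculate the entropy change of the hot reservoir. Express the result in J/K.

The hot reservoir loses heat Q, so ΔS_hot = −Q/T_H = −47000/958 = -49.1 J/K.

ΔS_hot = -49.1 J/K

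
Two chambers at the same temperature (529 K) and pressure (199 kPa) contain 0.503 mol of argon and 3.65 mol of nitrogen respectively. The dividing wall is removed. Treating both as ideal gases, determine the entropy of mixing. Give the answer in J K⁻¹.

ΔS_mix = 12.7 J/K

Mole fractions: x_A = 0.503/4.15 = 0.121, x_B = 0.879.
ΔS_mix = −R(n_A ln x_A + n_B ln x_B) = −8.314 × (0.503 ln 0.121 + 3.65 ln 0.879) = 12.7 J/K.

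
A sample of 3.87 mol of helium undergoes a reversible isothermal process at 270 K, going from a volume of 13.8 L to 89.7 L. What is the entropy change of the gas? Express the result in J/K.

ΔS_gas = 60.2 J/K

For an isothermal ideal gas ΔS_gas = nR ln(V₂/V₁) = 3.87 × 8.314 × ln(89.7/13.8) = 60.2 J/K.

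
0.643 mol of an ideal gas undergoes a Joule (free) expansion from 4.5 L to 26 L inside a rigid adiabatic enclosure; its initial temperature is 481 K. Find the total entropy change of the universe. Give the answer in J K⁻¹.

ΔS_universe = 9.38 J/K

No heat is exchanged and no work is done, so the ideal-gas temperature stays constant.
Entropy is a state function; using a reversible isothermal path, ΔS_gas = nR ln(V₂/V₁) = 0.643 × 8.314 × ln(26/4.5) = 9.38 J/K.
The insulated surroundings exchange no heat, so ΔS_surr = 0 and ΔS_universe = ΔS_gas.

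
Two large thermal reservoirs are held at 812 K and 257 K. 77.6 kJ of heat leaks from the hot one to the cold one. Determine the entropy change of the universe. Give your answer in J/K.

ΔS_hot = −Q/T_H = −77600/812 = -95.57 J/K and ΔS_cold = +Q/T_C = 77600/257 = 301.9 J/K.
ΔS_total = -95.57 + 301.9 = 206 J/K, positive as the second law requires.

ΔS_total = 206 J/K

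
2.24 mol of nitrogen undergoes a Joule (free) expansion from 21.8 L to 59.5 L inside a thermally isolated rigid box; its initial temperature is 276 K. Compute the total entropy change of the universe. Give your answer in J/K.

No heat is exchanged and no work is done, so the ideal-gas temperature stays constant.
Entropy is a state function; using a reversible isothermal path, ΔS_gas = nR ln(V₂/V₁) = 2.24 × 8.314 × ln(59.5/21.8) = 18.7 J/K.
The insulated surroundings exchange no heat, so ΔS_surr = 0 and ΔS_universe = ΔS_gas.

ΔS_universe = 18.7 J/K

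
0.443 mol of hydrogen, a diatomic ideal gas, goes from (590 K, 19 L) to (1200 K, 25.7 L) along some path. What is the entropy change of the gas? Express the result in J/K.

Entropy is a state function: ΔS = nC_V ln(T₂/T₁) + nR ln(V₂/V₁), with C_V = 5R/2 = 20.79 J mol⁻¹ K⁻¹ for a diatomic ideal gas.
ΔS = 0.443 × [20.79 × ln(1200/590) + 8.314 × ln(25.7/19)] = 7.65 J/K.

ΔS = 7.65 J/K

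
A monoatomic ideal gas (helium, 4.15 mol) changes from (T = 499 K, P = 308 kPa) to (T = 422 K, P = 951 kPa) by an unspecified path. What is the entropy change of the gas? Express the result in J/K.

ΔS = -53.4 J/K

ΔS = nC_p ln(T₂/T₁) − nR ln(P₂/P₁), with C_p = 5R/2 = 20.79 J mol⁻¹ K⁻¹ for a monoatomic ideal gas.
ΔS = 4.15 × [20.79 × ln(422/499) − 8.314 × ln(951/308)] = -53.4 J/K.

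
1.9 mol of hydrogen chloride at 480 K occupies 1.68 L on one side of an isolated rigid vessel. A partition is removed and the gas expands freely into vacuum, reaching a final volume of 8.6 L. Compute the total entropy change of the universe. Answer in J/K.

For an ideal gas in free expansion Q = 0 and W = 0, so T is unchanged.
Entropy is a state function; using a reversible isothermal path, ΔS_gas = nR ln(V₂/V₁) = 1.9 × 8.314 × ln(8.6/1.68) = 25.8 J/K.
The insulated surroundings exchange no heat, so ΔS_surr = 0 and ΔS_universe = ΔS_gas.

ΔS_universe = 25.8 J/K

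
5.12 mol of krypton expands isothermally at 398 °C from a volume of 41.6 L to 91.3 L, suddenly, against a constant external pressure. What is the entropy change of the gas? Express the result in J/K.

ΔS_gas = 33.5 J/K

Entropy is a state function, so ΔS_gas depends only on the end states.
For an isothermal ideal gas ΔS_gas = nR ln(V₂/V₁) = 5.12 × 8.314 × ln(91.3/41.6) = 33.5 J/K.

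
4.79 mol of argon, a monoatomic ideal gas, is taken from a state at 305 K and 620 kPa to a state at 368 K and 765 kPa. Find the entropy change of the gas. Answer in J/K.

ΔS = 10.3 J/K

ΔS = nC_p ln(T₂/T₁) − nR ln(P₂/P₁), with C_p = 5R/2 = 20.79 J mol⁻¹ K⁻¹ for a monoatomic ideal gas.
ΔS = 4.79 × [20.79 × ln(368/305) − 8.314 × ln(765/620)] = 10.3 J/K.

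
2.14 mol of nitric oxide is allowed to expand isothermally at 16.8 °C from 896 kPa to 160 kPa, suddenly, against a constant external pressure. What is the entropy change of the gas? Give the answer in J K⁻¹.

Entropy is a state function, so ΔS_gas depends only on the end states.
For an isothermal ideal gas ΔS_gas = nR ln(P₁/P₂) = 2.14 × 8.314 × ln(896/160) = 30.7 J/K.

ΔS_gas = 30.7 J/K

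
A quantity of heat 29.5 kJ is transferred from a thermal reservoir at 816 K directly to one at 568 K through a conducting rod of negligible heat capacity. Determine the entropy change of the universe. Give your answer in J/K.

ΔS_hot = −Q/T_H = −29500/816 = -36.15 J/K and ΔS_cold = +Q/T_C = 29500/568 = 51.94 J/K.
ΔS_total = -36.15 + 51.94 = 15.8 J/K, positive as the second law requires.

ΔS_total = 15.8 J/K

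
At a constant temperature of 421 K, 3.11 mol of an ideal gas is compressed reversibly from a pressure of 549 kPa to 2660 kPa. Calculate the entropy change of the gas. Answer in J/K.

ΔS_gas = -40.8 J/K

For an isothermal ideal gas ΔS_gas = nR ln(P₁/P₂) = 3.11 × 8.314 × ln(549/2660) = -40.8 J/K.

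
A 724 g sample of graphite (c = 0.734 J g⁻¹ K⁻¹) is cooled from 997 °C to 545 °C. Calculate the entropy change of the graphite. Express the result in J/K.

In kelvin: T₁ = 1270.15 K, T₂ = 818.15 K. ΔS = ∫dQ_rev/T = m c ln(T₂/T₁) = 724 × 0.734 × ln(818.15/1270.15) = -234 J/K.

ΔS = -234 J/K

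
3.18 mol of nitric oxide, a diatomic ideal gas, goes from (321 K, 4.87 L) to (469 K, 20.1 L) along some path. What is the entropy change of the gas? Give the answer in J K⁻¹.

ΔS = 62.5 J/K

Entropy is a state function: ΔS = nC_V ln(T₂/T₁) + nR ln(V₂/V₁), with C_V = 5R/2 = 20.79 J mol⁻¹ K⁻¹ for a diatomic ideal gas.
ΔS = 3.18 × [20.79 × ln(469/321) + 8.314 × ln(20.1/4.87)] = 62.5 J/K.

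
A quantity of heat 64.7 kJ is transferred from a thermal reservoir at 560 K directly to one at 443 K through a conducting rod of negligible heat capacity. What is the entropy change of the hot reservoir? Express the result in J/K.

The hot reservoir loses heat Q, so ΔS_hot = −Q/T_H = −64700/560 = -116 J/K.

ΔS_hot = -116 J/K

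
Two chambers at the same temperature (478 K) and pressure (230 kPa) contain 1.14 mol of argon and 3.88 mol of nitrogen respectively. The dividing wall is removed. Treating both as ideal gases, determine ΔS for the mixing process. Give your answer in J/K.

ΔS_mix = 22.4 J/K

Mole fractions: x_A = 1.14/5.02 = 0.227, x_B = 0.773.
ΔS_mix = −R(n_A ln x_A + n_B ln x_B) = −8.314 × (1.14 ln 0.227 + 3.88 ln 0.773) = 22.4 J/K.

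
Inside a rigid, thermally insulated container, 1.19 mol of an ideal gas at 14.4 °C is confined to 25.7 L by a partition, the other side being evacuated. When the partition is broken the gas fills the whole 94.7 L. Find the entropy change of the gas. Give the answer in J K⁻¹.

ΔS_gas = 12.9 J/K

No heat is exchanged and no work is done, so the ideal-gas temperature stays constant.
Entropy is a state function; using a reversible isothermal path, ΔS_gas = nR ln(V₂/V₁) = 1.19 × 8.314 × ln(94.7/25.7) = 12.9 J/K.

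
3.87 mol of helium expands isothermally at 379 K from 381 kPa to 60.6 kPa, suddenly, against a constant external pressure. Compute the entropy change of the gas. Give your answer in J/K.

Entropy is a state function, so ΔS_gas depends only on the end states.
For an isothermal ideal gas ΔS_gas = nR ln(P₁/P₂) = 3.87 × 8.314 × ln(381/60.6) = 59.2 J/K.

ΔS_gas = 59.2 J/K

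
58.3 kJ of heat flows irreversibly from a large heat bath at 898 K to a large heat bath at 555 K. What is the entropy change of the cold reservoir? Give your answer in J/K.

ΔS_cold = 105 J/K

The cold reservoir gains heat Q, so ΔS_cold = +Q/T_C = 58300/555 = 105 J/K.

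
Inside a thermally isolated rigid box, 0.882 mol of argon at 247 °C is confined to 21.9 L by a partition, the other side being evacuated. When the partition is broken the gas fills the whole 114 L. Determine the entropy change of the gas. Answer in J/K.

For an ideal gas in free expansion Q = 0 and W = 0, so T is unchanged.
Entropy is a state function; using a reversible isothermal path, ΔS_gas = nR ln(V₂/V₁) = 0.882 × 8.314 × ln(114/21.9) = 12.1 J/K.

ΔS_gas = 12.1 J/K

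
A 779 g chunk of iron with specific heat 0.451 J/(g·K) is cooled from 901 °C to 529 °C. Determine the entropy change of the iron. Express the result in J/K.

In kelvin: T₁ = 1174.15 K, T₂ = 802.15 K. ΔS = ∫dQ_rev/T = m c ln(T₂/T₁) = 779 × 0.451 × ln(802.15/1174.15) = -134 J/K.

ΔS = -134 J/K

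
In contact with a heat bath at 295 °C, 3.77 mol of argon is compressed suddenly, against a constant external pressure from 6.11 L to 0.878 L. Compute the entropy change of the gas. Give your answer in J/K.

Entropy is a state function, so ΔS_gas depends only on the end states.
For an isothermal ideal gas ΔS_gas = nR ln(V₂/V₁) = 3.77 × 8.314 × ln(0.878/6.11) = -60.8 J/K.

ΔS_gas = -60.8 J/K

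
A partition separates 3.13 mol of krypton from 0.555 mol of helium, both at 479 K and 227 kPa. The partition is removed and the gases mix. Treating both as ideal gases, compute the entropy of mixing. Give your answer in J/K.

ΔS_mix = 13 J/K

Mole fractions: x_A = 3.13/3.69 = 0.849, x_B = 0.151.
ΔS_mix = −R(n_A ln x_A + n_B ln x_B) = −8.314 × (3.13 ln 0.849 + 0.555 ln 0.151) = 13 J/K.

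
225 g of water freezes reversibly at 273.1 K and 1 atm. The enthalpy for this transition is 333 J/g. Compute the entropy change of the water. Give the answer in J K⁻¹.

ΔS = -274 J/K

Heat released by the substance: Q = −mL = −225 × 333 = −74925 J.
At constant T, ΔS = Q_rev/T = −74925 / 273.1 = -274 J/K.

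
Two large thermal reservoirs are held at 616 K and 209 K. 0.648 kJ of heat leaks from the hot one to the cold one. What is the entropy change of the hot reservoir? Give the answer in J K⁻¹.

ΔS_hot = -1.05 J/K

The hot reservoir loses heat Q, so ΔS_hot = −Q/T_H = −648/616 = -1.05 J/K.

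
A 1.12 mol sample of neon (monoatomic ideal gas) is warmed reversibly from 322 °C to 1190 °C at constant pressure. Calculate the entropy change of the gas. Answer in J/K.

In kelvin: T₁ = 595.15 K, T₂ = 1463.15 K. At constant pressure, ΔS = nC_p ln(T₂/T₁) with C_p = 5R/2 = 20.79 J mol⁻¹ K⁻¹.
ΔS = 1.12 × 20.79 × ln(1463.15/595.15) = 20.9 J/K.

ΔS = 20.9 J/K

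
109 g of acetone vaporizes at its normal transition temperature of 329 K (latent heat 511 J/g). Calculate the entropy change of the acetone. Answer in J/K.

Heat absorbed by the substance: Q = mL = 109 × 511 = 55699 J.
At constant T, ΔS = Q_rev/T = 55699 / 329 = 169 J/K.

ΔS = 169 J/K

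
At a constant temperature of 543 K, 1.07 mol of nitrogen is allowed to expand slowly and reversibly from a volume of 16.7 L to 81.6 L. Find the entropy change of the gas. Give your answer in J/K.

ΔS_gas = 14.1 J/K

For an isothermal ideal gas ΔS_gas = nR ln(V₂/V₁) = 1.07 × 8.314 × ln(81.6/16.7) = 14.1 J/K.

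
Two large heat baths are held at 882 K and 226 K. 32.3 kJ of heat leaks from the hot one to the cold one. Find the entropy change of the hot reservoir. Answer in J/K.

The hot reservoir loses heat Q, so ΔS_hot = −Q/T_H = −32300/882 = -36.6 J/K.

ΔS_hot = -36.6 J/K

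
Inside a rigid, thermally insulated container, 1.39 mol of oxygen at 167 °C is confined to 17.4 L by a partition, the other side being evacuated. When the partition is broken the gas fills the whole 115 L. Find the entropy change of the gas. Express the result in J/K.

For an ideal gas in free expansion Q = 0 and W = 0, so T is unchanged.
Entropy is a state function; using a reversible isothermal path, ΔS_gas = nR ln(V₂/V₁) = 1.39 × 8.314 × ln(115/17.4) = 21.8 J/K.

ΔS_gas = 21.8 J/K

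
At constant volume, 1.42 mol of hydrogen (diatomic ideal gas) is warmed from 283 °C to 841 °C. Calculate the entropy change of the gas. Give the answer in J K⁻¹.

ΔS = 20.5 J/K

In kelvin: T₁ = 556.15 K, T₂ = 1114.15 K. At constant volume, ΔS = nC_V ln(T₂/T₁) with C_V = 5R/2 = 20.79 J mol⁻¹ K⁻¹.
ΔS = 1.42 × 20.79 × ln(1114.15/556.15) = 20.5 J/K.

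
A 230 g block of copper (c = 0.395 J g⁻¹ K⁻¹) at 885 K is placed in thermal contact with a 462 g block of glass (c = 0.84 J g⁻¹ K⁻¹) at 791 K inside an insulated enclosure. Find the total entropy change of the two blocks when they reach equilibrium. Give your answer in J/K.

ΔS_total = 0.475 J/K

Energy balance: T_f = (m₁c₁T₁ + m₂c₂T₂)/(m₁c₁ + m₂c₂) = 808.83 K.
ΔS₁ = m₁c₁ ln(T_f/T₁) = 90.85 × ln(808.83/885) = -8.176 J/K.
ΔS₂ = m₂c₂ ln(T_f/T₂) = 388.08 × ln(808.83/791) = 8.651 J/K.
ΔS_total = -8.176 + 8.651 = 0.475 J/K.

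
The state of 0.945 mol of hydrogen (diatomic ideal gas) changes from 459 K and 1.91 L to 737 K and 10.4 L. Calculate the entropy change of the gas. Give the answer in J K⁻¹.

ΔS = 22.6 J/K

Entropy is a state function: ΔS = nC_V ln(T₂/T₁) + nR ln(V₂/V₁), with C_V = 5R/2 = 20.79 J mol⁻¹ K⁻¹ for a diatomic ideal gas.
ΔS = 0.945 × [20.79 × ln(737/459) + 8.314 × ln(10.4/1.91)] = 22.6 J/K.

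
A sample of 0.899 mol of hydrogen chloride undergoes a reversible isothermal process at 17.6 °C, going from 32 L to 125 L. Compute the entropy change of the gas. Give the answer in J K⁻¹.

For an isothermal ideal gas ΔS_gas = nR ln(V₂/V₁) = 0.899 × 8.314 × ln(125/32) = 10.2 J/K.

ΔS_gas = 10.2 J/K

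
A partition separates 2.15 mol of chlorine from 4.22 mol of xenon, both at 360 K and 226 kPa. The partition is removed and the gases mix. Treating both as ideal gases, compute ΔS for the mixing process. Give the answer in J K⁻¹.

ΔS_mix = 33.9 J/K

Mole fractions: x_A = 2.15/6.37 = 0.338, x_B = 0.662.
ΔS_mix = −R(n_A ln x_A + n_B ln x_B) = −8.314 × (2.15 ln 0.338 + 4.22 ln 0.662) = 33.9 J/K.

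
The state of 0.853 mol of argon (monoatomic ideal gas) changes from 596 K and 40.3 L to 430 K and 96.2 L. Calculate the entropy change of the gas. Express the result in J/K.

ΔS = 2.7 J/K

Entropy is a state function: ΔS = nC_V ln(T₂/T₁) + nR ln(V₂/V₁), with C_V = 3R/2 = 12.47 J mol⁻¹ K⁻¹ for a monoatomic ideal gas.
ΔS = 0.853 × [12.47 × ln(430/596) + 8.314 × ln(96.2/40.3)] = 2.7 J/K.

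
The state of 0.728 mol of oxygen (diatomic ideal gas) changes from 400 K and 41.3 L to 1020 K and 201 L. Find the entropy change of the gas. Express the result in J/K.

Entropy is a state function: ΔS = nC_V ln(T₂/T₁) + nR ln(V₂/V₁), with C_V = 5R/2 = 20.79 J mol⁻¹ K⁻¹ for a diatomic ideal gas.
ΔS = 0.728 × [20.79 × ln(1020/400) + 8.314 × ln(201/41.3)] = 23.7 J/K.

ΔS = 23.7 J/K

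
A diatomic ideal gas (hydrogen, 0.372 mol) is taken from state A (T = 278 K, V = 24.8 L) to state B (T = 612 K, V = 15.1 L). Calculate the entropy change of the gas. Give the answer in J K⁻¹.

Entropy is a state function: ΔS = nC_V ln(T₂/T₁) + nR ln(V₂/V₁), with C_V = 5R/2 = 20.79 J mol⁻¹ K⁻¹ for a diatomic ideal gas.
ΔS = 0.372 × [20.79 × ln(612/278) + 8.314 × ln(15.1/24.8)] = 4.57 J/K.

ΔS = 4.57 J/K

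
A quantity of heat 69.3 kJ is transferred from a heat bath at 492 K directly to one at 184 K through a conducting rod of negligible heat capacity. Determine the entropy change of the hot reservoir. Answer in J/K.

The hot reservoir loses heat Q, so ΔS_hot = −Q/T_H = −69300/492 = -141 J/K.

ΔS_hot = -141 J/K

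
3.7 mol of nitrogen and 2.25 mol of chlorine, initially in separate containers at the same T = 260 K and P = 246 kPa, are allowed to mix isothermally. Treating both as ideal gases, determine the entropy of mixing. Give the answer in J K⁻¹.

Mole fractions: x_A = 3.7/5.95 = 0.622, x_B = 0.378.
ΔS_mix = −R(n_A ln x_A + n_B ln x_B) = −8.314 × (3.7 ln 0.622 + 2.25 ln 0.378) = 32.8 J/K.

ΔS_mix = 32.8 J/K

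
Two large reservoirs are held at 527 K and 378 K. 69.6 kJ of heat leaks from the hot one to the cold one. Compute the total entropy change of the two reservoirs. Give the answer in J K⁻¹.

ΔS_hot = −Q/T_H = −69600/527 = -132.07 J/K and ΔS_cold = +Q/T_C = 69600/378 = 184.13 J/K.
ΔS_total = -132.07 + 184.13 = 52.1 J/K, positive as the second law requires.

ΔS_total = 52.1 J/K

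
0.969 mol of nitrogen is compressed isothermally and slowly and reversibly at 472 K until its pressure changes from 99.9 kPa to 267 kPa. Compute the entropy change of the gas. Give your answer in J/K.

ΔS_gas = -7.92 J/K

For an isothermal ideal gas ΔS_gas = nR ln(P₁/P₂) = 0.969 × 8.314 × ln(99.9/267) = -7.92 J/K.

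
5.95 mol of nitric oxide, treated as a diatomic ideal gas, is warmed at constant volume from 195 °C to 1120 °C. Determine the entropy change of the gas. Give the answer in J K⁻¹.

In kelvin: T₁ = 468.15 K, T₂ = 1393.15 K. At constant volume, ΔS = nC_V ln(T₂/T₁) with C_V = 5R/2 = 20.79 J mol⁻¹ K⁻¹.
ΔS = 5.95 × 20.79 × ln(1393.15/468.15) = 135 J/K.

ΔS = 135 J/K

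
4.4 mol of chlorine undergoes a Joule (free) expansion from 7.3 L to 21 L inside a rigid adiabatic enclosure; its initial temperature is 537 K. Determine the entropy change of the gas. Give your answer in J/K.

For an ideal gas in free expansion Q = 0 and W = 0, so T is unchanged.
Entropy is a state function; using a reversible isothermal path, ΔS_gas = nR ln(V₂/V₁) = 4.4 × 8.314 × ln(21/7.3) = 38.7 J/K.

ΔS_gas = 38.7 J/K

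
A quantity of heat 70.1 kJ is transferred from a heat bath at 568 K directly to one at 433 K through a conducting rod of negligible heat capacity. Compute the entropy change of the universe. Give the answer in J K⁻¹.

ΔS_total = 38.5 J/K

ΔS_hot = −Q/T_H = −70100/568 = -123.4 J/K and ΔS_cold = +Q/T_C = 70100/433 = 161.9 J/K.
ΔS_total = -123.4 + 161.9 = 38.5 J/K, positive as the second law requires.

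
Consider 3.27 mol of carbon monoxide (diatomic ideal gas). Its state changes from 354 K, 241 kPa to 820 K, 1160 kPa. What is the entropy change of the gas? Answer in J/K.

ΔS = nC_p ln(T₂/T₁) − nR ln(P₂/P₁), with C_p = 7R/2 = 29.1 J mol⁻¹ K⁻¹ for a diatomic ideal gas.
ΔS = 3.27 × [29.1 × ln(820/354) − 8.314 × ln(1160/241)] = 37.2 J/K.

ΔS = 37.2 J/K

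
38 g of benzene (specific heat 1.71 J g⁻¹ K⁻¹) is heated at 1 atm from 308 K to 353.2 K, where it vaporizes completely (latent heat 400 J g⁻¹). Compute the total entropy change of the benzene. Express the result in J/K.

Warming step: ΔS₁ = m c ln(T_tr/T_i) = 38 × 1.71 × ln(353.2/308) = 8.898 J/K.
Phase change: ΔS₂ = +mL/T_tr = 38 × 400 / 353.2 = 43.04 J/K.
ΔS_total = (8.898) + (43.04) = 51.9 J/K.

ΔS = 51.9 J/K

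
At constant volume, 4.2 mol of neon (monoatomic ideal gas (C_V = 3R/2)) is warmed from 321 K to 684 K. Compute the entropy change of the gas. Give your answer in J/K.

ΔS = 39.6 J/K

At constant volume, ΔS = nC_V ln(T₂/T₁) with C_V = 3R/2 = 12.47 J mol⁻¹ K⁻¹.
ΔS = 4.2 × 12.47 × ln(684/321) = 39.6 J/K.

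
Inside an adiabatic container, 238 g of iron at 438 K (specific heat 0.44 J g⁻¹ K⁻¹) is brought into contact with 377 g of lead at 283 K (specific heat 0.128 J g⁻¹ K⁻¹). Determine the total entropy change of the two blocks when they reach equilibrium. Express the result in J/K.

ΔS_total = 2.97 J/K

Energy balance: T_f = (m₁c₁T₁ + m₂c₂T₂)/(m₁c₁ + m₂c₂) = 389.11 K.
ΔS₁ = m₁c₁ ln(T_f/T₁) = 104.72 × ln(389.11/438) = -12.396 J/K.
ΔS₂ = m₂c₂ ln(T_f/T₂) = 48.256 × ln(389.11/283) = 15.365 J/K.
ΔS_total = -12.396 + 15.365 = 2.97 J/K.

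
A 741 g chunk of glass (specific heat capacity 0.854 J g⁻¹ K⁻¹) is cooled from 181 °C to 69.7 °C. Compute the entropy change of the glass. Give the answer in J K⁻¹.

ΔS = -178 J/K

In kelvin: T₁ = 454.15 K, T₂ = 342.85 K. ΔS = ∫dQ_rev/T = m c ln(T₂/T₁) = 741 × 0.854 × ln(342.85/454.15) = -178 J/K.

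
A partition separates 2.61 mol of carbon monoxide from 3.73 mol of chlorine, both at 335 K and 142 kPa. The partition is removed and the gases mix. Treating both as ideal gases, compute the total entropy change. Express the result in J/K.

Mole fractions: x_A = 2.61/6.34 = 0.412, x_B = 0.588.
ΔS_mix = −R(n_A ln x_A + n_B ln x_B) = −8.314 × (2.61 ln 0.412 + 3.73 ln 0.588) = 35.7 J/K.

ΔS_mix = 35.7 J/K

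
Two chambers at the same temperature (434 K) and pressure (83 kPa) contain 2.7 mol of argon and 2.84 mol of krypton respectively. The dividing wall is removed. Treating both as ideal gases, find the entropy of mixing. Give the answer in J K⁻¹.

ΔS_mix = 31.9 J/K

Mole fractions: x_A = 2.7/5.54 = 0.487, x_B = 0.513.
ΔS_mix = −R(n_A ln x_A + n_B ln x_B) = −8.314 × (2.7 ln 0.487 + 2.84 ln 0.513) = 31.9 J/K.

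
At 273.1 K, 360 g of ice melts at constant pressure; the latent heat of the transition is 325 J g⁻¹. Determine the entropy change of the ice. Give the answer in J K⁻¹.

Heat absorbed by the substance: Q = mL = 360 × 325 = 117000 J.
At constant T, ΔS = Q_rev/T = 117000 / 273.1 = 428 J/K.

ΔS = 428 J/K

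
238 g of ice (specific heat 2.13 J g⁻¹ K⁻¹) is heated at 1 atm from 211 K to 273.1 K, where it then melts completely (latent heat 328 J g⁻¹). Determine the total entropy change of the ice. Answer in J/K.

Warming step: ΔS₁ = m c ln(T_tr/T_i) = 238 × 2.13 × ln(273.1/211) = 130.8 J/K.
Phase change: ΔS₂ = +mL/T_tr = 238 × 328 / 273.1 = 285.8 J/K.
ΔS_total = (130.8) + (285.8) = 417 J/K.

ΔS = 417 J/K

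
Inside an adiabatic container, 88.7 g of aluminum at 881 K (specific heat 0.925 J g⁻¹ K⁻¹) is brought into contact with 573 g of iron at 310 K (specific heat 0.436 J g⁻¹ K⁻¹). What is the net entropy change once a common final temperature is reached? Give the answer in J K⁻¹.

Energy balance: T_f = (m₁c₁T₁ + m₂c₂T₂)/(m₁c₁ + m₂c₂) = 451.16 K.
ΔS₁ = m₁c₁ ln(T_f/T₁) = 82.0475 × ln(451.16/881) = -54.91 J/K.
ΔS₂ = m₂c₂ ln(T_f/T₂) = 249.828 × ln(451.16/310) = 93.75 J/K.
ΔS_total = -54.91 + 93.75 = 38.8 J/K.

ΔS_total = 38.8 J/K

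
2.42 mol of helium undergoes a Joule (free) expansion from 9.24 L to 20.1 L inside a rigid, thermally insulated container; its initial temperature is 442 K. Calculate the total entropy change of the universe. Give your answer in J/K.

For an ideal gas in free expansion Q = 0 and W = 0, so T is unchanged.
Entropy is a state function; using a reversible isothermal path, ΔS_gas = nR ln(V₂/V₁) = 2.42 × 8.314 × ln(20.1/9.24) = 15.6 J/K.
The insulated surroundings exchange no heat, so ΔS_surr = 0 and ΔS_universe = ΔS_gas.

ΔS_universe = 15.6 J/K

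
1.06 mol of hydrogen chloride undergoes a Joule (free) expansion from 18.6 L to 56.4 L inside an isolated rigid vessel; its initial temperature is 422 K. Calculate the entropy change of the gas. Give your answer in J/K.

ΔS_gas = 9.78 J/K

No heat is exchanged and no work is done, so the ideal-gas temperature stays constant.
Entropy is a state function; using a reversible isothermal path, ΔS_gas = nR ln(V₂/V₁) = 1.06 × 8.314 × ln(56.4/18.6) = 9.78 J/K.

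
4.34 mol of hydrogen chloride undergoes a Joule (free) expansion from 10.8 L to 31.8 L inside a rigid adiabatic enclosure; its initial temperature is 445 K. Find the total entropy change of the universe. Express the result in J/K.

ΔS_universe = 39 J/K

For an ideal gas in free expansion Q = 0 and W = 0, so T is unchanged.
Entropy is a state function; using a reversible isothermal path, ΔS_gas = nR ln(V₂/V₁) = 4.34 × 8.314 × ln(31.8/10.8) = 39 J/K.
The insulated surroundings exchange no heat, so ΔS_surr = 0 and ΔS_universe = ΔS_gas.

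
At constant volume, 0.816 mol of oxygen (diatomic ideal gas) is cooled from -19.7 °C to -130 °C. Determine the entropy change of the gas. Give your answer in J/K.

In kelvin: T₁ = 253.45 K, T₂ = 143.15 K. At constant volume, ΔS = nC_V ln(T₂/T₁) with C_V = 5R/2 = 20.79 J mol⁻¹ K⁻¹.
ΔS = 0.816 × 20.79 × ln(143.15/253.45) = -9.69 J/K.

ΔS = -9.69 J/K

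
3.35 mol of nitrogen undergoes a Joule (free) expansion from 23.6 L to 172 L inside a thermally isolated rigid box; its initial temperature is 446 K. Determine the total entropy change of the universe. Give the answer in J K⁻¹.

For an ideal gas in free expansion Q = 0 and W = 0, so T is unchanged.
Entropy is a state function; using a reversible isothermal path, ΔS_gas = nR ln(V₂/V₁) = 3.35 × 8.314 × ln(172/23.6) = 55.3 J/K.
The insulated surroundings exchange no heat, so ΔS_surr = 0 and ΔS_universe = ΔS_gas.

ΔS_universe = 55.3 J/K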